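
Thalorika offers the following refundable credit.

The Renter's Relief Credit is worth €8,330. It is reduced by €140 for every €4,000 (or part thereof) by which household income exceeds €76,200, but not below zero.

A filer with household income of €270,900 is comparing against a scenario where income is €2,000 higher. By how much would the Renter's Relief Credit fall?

€140

At €270,900 — income exceeds €76,200 by €194,700, which is 49 full-or-partial €4,000 increments; reduction = 49 × €140 = €6,860, leaving €1,470.
At €272,900 — income exceeds €76,200 by €196,700, which is 50 full-or-partial €4,000 increments; reduction = 50 × €140 = €7,000, leaving €1,330.
Lost: €1,470 − €1,330 = €140.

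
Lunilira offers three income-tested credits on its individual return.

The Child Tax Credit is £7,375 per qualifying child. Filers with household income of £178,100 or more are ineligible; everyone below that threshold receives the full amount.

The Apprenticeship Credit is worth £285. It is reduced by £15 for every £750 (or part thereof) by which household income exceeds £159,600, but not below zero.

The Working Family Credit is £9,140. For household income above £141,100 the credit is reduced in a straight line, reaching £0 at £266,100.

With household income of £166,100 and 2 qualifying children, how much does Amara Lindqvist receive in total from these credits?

Child Tax Credit: base = 2 × £7,375 = £14,750. £166,100 is below the £178,100 cutoff, so the full £14,750 applies.
Apprenticeship Credit: income exceeds £159,600 by £6,500, which is 9 full-or-partial £750 increments; reduction = 9 × £15 = £135, leaving £150.
Working Family Credit: £166,100 is £25,000 into a £125,000 phase-out range, leaving 100,000/125,000 of the credit: £9,140 × 100,000/125,000 = £7,312.
Total: £14,750 + £150 + £7,312 = £22,212.

£22,212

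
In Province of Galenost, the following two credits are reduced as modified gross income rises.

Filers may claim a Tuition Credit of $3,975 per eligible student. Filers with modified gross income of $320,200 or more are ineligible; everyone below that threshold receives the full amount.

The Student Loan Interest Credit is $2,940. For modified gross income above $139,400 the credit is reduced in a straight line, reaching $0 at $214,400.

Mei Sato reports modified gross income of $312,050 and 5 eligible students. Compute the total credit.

$19,875

Tuition Credit: base = 5 × $3,975 = $19,875. $312,050 is below the $320,200 cutoff, so the full $19,875 applies.
Student Loan Interest Credit: $312,050 is at or above $214,400, so the credit is $0.
Total: $19,875 + $0 = $19,875.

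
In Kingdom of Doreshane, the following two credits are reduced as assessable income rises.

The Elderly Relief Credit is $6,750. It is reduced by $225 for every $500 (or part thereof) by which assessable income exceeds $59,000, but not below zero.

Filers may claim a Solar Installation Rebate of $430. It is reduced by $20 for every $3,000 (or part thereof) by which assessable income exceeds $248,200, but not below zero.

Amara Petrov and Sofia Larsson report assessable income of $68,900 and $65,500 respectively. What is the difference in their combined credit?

$1,575

Amara ($68,900): Elderly Relief Credit: income exceeds $59,000 by $9,900, which is 20 full-or-partial $500 increments; reduction = 20 × $225 = $4,500, leaving $2,250. Solar Installation Rebate: $68,900 is at or below the $248,200 threshold, so the full $430 applies. total $2,250 + $430 = $2,680
Sofia ($65,500): Elderly Relief Credit: income exceeds $59,000 by $6,500, which is 13 full-or-partial $500 increments; reduction = 13 × $225 = $2,925, leaving $3,825. Solar Installation Rebate: $65,500 is at or below the $248,200 threshold, so the full $430 applies. total $3,825 + $430 = $4,255
Difference: |$2,680 − $4,255| = $1,575.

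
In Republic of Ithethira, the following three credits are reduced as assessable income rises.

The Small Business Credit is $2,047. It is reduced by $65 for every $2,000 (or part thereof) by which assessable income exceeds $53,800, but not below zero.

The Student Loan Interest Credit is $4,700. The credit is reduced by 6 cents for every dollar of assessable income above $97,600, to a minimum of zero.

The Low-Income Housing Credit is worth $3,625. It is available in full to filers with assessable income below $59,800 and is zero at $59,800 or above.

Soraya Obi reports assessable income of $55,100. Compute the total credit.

$10,307

Small Business Credit: income exceeds $53,800 by $1,300, which is 1 full-or-partial $2,000 increment; reduction = 1 × $65 = $65, leaving $1,982.
Student Loan Interest Credit: $55,100 is at or below the $97,600 threshold, so the full $4,700 applies.
Low-Income Housing Credit: $55,100 is below the $59,800 cutoff, so the full $3,625 applies.
Total: $1,982 + $4,700 + $3,625 = $10,307.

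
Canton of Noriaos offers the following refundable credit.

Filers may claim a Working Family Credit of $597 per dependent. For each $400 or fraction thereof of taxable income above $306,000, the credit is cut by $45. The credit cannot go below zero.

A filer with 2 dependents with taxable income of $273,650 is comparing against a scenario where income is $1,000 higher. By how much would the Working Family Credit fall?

$0

At $273,650 — base = 2 × $597 = $1,194. $273,650 is at or below the $306,000 threshold, so the full $1,194 applies.
At $274,650 — base = 2 × $597 = $1,194. $274,650 is at or below the $306,000 threshold, so the full $1,194 applies.
Lost: $1,194 − $1,194 = $0.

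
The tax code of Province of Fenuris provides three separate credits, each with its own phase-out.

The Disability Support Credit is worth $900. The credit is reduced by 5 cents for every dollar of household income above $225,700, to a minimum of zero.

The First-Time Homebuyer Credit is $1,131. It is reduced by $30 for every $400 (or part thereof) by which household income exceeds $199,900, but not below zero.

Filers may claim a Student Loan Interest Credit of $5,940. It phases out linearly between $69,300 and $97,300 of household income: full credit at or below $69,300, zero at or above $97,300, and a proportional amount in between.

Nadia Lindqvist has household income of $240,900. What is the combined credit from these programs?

Disability Support Credit: 5% of the $15,200 excess over $225,700 is $760; credit = $900 − $760 = $140.
First-Time Homebuyer Credit: income exceeds $199,900 by $41,000 → 103 increments × $30 = $3,090 ≥ base, so the credit is $0.
Student Loan Interest Credit: $240,900 is at or above $97,300, so the credit is $0.
Total: $140 + $0 + $0 = $140.

$140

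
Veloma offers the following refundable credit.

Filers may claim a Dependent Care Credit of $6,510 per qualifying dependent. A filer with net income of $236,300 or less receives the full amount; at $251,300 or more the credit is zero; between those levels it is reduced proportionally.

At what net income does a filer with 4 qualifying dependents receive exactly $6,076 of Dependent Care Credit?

Full credit = 4 × $6,510 = $26,040.
$6,076 is 6,076/26,040 of the full $26,040, so 19,964/26,040 of the $15,000 range has been used: income = $236,300 + $15,000 × 19,964/26,040 = $247,800.

$247,800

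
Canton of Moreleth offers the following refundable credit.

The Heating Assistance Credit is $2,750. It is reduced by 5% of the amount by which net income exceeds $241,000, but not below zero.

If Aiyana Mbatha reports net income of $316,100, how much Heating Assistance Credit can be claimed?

$0

Heating Assistance Credit: 5% of the $75,100 excess over $241,000 is $3,755 ≥ base, so the credit is $0.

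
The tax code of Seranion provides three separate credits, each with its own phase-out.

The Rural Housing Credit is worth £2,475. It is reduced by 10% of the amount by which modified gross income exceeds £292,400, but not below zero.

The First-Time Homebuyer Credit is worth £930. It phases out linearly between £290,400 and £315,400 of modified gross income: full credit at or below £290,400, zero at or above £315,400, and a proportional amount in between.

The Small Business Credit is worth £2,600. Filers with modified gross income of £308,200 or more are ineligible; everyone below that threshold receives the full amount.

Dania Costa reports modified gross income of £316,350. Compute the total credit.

£80

Rural Housing Credit: 10% of the £23,950 excess over £292,400 is £2,395; credit = £2,475 − £2,395 = £80.
First-Time Homebuyer Credit: £316,350 is at or above £315,400, so the credit is £0.
Small Business Credit: £316,350 meets or exceeds the £308,200 cutoff, so the credit is £0.
Total: £80 + £0 + £0 = £80.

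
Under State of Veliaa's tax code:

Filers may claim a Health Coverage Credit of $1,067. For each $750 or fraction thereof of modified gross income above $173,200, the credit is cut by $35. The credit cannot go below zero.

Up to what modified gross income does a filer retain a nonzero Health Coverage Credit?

After 30 increments the reduction is 30 × $35 = $1,050, leaving $17; one more increment wipes it out. Increment 30 ends at excess 30 × $750 = $22,500, so the highest qualifying income is $173,200 + $22,500 = $195,700.

$195,700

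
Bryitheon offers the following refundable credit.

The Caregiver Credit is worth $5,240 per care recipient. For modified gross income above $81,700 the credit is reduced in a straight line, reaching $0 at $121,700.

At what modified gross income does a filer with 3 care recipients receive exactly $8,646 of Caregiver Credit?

$99,700

Full credit = 3 × $5,240 = $15,720.
$8,646 is 8,646/15,720 of the full $15,720, so 7,074/15,720 of the $40,000 range has been used: income = $81,700 + $40,000 × 7,074/15,720 = $99,700.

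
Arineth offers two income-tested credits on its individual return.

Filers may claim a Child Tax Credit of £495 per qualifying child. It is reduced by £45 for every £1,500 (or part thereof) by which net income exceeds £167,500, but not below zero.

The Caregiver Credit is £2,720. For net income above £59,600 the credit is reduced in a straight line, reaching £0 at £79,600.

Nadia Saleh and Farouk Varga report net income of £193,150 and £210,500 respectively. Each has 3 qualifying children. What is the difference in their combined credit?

Nadia (£193,150): Child Tax Credit: base = 3 × £495 = £1,485. income exceeds £167,500 by £25,650, which is 18 full-or-partial £1,500 increments; reduction = 18 × £45 = £810, leaving £675. Caregiver Credit: £193,150 is at or above £79,600, so the credit is £0. total £675 + £0 = £675
Farouk (£210,500): Child Tax Credit: base = 3 × £495 = £1,485. income exceeds £167,500 by £43,000, which is 29 full-or-partial £1,500 increments; reduction = 29 × £45 = £1,305, leaving £180. Caregiver Credit: £210,500 is at or above £79,600, so the credit is £0. total £180 + £0 = £180
Difference: |£675 − £180| = £495.

£495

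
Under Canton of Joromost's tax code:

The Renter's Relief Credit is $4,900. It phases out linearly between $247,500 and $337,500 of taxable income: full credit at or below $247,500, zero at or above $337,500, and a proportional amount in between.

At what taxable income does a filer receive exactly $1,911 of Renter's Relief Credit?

$302,400

$1,911 is 1,911/4,900 of the full $4,900, so 2,989/4,900 of the $90,000 range has been used: income = $247,500 + $90,000 × 2,989/4,900 = $302,400.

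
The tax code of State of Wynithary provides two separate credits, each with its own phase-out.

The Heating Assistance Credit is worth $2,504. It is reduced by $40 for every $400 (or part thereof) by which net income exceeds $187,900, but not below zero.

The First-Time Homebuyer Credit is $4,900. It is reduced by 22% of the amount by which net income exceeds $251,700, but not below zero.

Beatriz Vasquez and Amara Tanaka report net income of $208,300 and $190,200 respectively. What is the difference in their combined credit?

$1,800

Beatriz ($208,300): Heating Assistance Credit: income exceeds $187,900 by $20,400, which is 51 full-or-partial $400 increments; reduction = 51 × $40 = $2,040, leaving $464. First-Time Homebuyer Credit: $208,300 is at or below the $251,700 threshold, so the full $4,900 applies. total $464 + $4,900 = $5,364
Amara ($190,200): Heating Assistance Credit: income exceeds $187,900 by $2,300, which is 6 full-or-partial $400 increments; reduction = 6 × $40 = $240, leaving $2,264. First-Time Homebuyer Credit: $190,200 is at or below the $251,700 threshold, so the full $4,900 applies. total $2,264 + $4,900 = $7,164
Difference: |$5,364 − $7,164| = $1,800.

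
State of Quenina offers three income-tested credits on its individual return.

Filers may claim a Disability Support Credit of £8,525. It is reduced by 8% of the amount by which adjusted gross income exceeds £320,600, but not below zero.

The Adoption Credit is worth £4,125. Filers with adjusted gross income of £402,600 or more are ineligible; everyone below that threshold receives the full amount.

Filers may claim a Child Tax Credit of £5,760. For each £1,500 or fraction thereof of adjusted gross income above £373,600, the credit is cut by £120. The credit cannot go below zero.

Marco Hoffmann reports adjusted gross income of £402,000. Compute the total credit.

Disability Support Credit: 8% of the £81,400 excess over £320,600 is £6,512; credit = £8,525 − £6,512 = £2,013.
Adoption Credit: £402,000 is below the £402,600 cutoff, so the full £4,125 applies.
Child Tax Credit: income exceeds £373,600 by £28,400, which is 19 full-or-partial £1,500 increments; reduction = 19 × £120 = £2,280, leaving £3,480.
Total: £2,013 + £4,125 + £3,480 = £9,618.

£9,618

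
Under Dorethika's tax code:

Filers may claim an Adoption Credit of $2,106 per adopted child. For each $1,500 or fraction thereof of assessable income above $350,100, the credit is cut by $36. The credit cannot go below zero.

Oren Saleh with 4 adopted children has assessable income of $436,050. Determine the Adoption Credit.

$6,336

Adoption Credit: base = 4 × $2,106 = $8,424. income exceeds $350,100 by $85,950, which is 58 full-or-partial $1,500 increments; reduction = 58 × $36 = $2,088, leaving $6,336.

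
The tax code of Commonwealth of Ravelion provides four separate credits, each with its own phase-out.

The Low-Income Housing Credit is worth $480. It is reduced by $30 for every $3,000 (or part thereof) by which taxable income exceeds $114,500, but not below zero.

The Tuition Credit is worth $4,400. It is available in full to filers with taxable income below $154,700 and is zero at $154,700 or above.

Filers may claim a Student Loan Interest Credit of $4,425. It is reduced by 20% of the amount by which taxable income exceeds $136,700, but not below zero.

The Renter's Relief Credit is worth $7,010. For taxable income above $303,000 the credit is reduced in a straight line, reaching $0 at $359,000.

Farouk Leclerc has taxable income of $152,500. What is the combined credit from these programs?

Low-Income Housing Credit: income exceeds $114,500 by $38,000, which is 13 full-or-partial $3,000 increments; reduction = 13 × $30 = $390, leaving $90.
Tuition Credit: $152,500 is below the $154,700 cutoff, so the full $4,400 applies.
Student Loan Interest Credit: 20% of the $15,800 excess over $136,700 is $3,160; credit = $4,425 − $3,160 = $1,265.
Renter's Relief Credit: $152,500 is at or below the $303,000 threshold, so the full $7,010 applies.
Total: $90 + $4,400 + $1,265 + $7,010 = $12,765.

$12,765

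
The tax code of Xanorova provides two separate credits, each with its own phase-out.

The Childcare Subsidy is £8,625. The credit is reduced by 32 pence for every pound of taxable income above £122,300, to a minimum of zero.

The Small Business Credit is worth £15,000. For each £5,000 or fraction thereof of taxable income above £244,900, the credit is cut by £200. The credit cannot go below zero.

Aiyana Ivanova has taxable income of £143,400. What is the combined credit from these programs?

Childcare Subsidy: 32% of the £21,100 excess over £122,300 is £6,752; credit = £8,625 − £6,752 = £1,873.
Small Business Credit: £143,400 is at or below the £244,900 threshold, so the full £15,000 applies.
Total: £1,873 + £15,000 = £16,873.

£16,873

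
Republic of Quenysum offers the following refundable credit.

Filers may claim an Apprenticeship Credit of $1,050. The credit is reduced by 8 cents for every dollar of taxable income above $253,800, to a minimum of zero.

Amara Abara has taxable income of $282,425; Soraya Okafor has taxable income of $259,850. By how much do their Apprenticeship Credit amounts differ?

Amara ($282,425): Apprenticeship Credit: 8% of the $28,625 excess over $253,800 is $2,290 ≥ base, so the credit is $0.
Soraya ($259,850): Apprenticeship Credit: 8% of the $6,050 excess over $253,800 is $484; credit = $1,050 − $484 = $566.
Difference: |$0 − $566| = $566.

$566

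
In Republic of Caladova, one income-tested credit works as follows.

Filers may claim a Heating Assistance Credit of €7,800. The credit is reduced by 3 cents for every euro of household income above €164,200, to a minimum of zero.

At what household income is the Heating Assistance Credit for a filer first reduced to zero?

The credit falls by 3% of each euro above €164,200, so it reaches zero when the excess is €7,800 / 3% = €260,000: income = €164,200 + €260,000 = €424,200.

€424,200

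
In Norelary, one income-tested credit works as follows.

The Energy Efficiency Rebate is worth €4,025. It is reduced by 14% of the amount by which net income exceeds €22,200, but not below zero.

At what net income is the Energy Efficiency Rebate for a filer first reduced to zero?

€50,950

The credit falls by 14% of each euro above €22,200, so it reaches zero when the excess is €4,025 / 14% = €28,750: income = €22,200 + €28,750 = €50,950.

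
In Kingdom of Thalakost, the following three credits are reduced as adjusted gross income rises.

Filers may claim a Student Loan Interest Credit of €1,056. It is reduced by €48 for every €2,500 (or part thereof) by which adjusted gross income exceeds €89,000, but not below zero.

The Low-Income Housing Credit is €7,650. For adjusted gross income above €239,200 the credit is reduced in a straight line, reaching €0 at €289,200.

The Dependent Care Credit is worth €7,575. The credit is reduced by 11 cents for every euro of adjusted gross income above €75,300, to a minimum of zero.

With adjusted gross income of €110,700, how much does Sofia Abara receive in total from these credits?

Student Loan Interest Credit: income exceeds €89,000 by €21,700, which is 9 full-or-partial €2,500 increments; reduction = 9 × €48 = €432, leaving €624.
Low-Income Housing Credit: €110,700 is at or below the €239,200 threshold, so the full €7,650 applies.
Dependent Care Credit: 11% of the €35,400 excess over €75,300 is €3,894; credit = €7,575 − €3,894 = €3,681.
Total: €624 + €7,650 + €3,681 = €11,955.

€11,955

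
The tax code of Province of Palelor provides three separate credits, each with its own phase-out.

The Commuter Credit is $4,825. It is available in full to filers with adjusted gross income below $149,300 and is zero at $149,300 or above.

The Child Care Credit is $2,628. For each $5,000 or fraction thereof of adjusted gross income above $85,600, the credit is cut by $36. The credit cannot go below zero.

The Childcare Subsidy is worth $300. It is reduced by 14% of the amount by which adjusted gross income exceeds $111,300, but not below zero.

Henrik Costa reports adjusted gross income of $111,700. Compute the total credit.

Commuter Credit: $111,700 is below the $149,300 cutoff, so the full $4,825 applies.
Child Care Credit: income exceeds $85,600 by $26,100, which is 6 full-or-partial $5,000 increments; reduction = 6 × $36 = $216, leaving $2,412.
Childcare Subsidy: 14% of the $400 excess over $111,300 is $56; credit = $300 − $56 = $244.
Total: $4,825 + $2,412 + $244 = $7,481.

$7,481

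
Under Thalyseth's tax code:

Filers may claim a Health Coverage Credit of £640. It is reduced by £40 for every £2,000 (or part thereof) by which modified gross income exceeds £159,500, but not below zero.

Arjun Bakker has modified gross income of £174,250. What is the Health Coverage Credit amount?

£320

Health Coverage Credit: income exceeds £159,500 by £14,750, which is 8 full-or-partial £2,000 increments; reduction = 8 × £40 = £320, leaving £320.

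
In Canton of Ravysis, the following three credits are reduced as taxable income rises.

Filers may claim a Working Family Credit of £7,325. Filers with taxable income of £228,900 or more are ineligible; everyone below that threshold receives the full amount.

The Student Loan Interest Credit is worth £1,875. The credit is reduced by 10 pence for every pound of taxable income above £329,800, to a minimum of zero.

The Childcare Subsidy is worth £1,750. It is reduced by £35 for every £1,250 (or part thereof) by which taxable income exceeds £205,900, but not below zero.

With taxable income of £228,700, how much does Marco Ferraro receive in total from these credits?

£10,285

Working Family Credit: £228,700 is below the £228,900 cutoff, so the full £7,325 applies.
Student Loan Interest Credit: £228,700 is at or below the £329,800 threshold, so the full £1,875 applies.
Childcare Subsidy: income exceeds £205,900 by £22,800, which is 19 full-or-partial £1,250 increments; reduction = 19 × £35 = £665, leaving £1,085.
Total: £7,325 + £1,875 + £1,085 = £10,285.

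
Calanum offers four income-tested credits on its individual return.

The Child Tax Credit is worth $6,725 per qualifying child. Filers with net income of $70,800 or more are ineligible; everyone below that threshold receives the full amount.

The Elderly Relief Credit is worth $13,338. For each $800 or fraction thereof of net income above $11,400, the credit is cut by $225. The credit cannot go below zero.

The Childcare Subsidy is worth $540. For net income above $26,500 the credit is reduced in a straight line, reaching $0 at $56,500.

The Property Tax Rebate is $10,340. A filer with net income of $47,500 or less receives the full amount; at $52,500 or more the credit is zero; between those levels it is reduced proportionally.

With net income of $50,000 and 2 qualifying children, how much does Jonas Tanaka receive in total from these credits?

$21,050

Child Tax Credit: base = 2 × $6,725 = $13,450. $50,000 is below the $70,800 cutoff, so the full $13,450 applies.
Elderly Relief Credit: income exceeds $11,400 by $38,600, which is 49 full-or-partial $800 increments; reduction = 49 × $225 = $11,025, leaving $2,313.
Childcare Subsidy: $50,000 is $23,500 into a $30,000 phase-out range, leaving 6,500/30,000 of the credit: $540 × 6,500/30,000 = $117.
Property Tax Rebate: $50,000 is $2,500 into a $5,000 phase-out range, leaving 2,500/5,000 of the credit: $10,340 × 2,500/5,000 = $5,170.
Total: $13,450 + $2,313 + $117 + $5,170 = $21,050.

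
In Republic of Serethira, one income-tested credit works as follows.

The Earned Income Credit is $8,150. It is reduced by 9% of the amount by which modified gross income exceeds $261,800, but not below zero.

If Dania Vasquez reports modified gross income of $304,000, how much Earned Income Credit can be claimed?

$4,352

Earned Income Credit: 9% of the $42,200 excess over $261,800 is $3,798; credit = $8,150 − $3,798 = $4,352.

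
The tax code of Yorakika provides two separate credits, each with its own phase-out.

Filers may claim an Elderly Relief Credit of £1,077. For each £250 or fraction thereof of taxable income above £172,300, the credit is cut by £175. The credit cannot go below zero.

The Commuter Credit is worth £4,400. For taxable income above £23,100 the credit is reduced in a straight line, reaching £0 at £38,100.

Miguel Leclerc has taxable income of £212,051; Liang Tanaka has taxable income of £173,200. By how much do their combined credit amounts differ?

£377

Miguel (£212,051): Elderly Relief Credit: income exceeds £172,300 by £39,751 → 160 increments × £175 = £28,000 ≥ base, so the credit is £0. Commuter Credit: £212,051 is at or above £38,100, so the credit is £0. total £0 + £0 = £0
Liang (£173,200): Elderly Relief Credit: income exceeds £172,300 by £900, which is 4 full-or-partial £250 increments; reduction = 4 × £175 = £700, leaving £377. Commuter Credit: £173,200 is at or above £38,100, so the credit is £0. total £377 + £0 = £377
Difference: |£0 − £377| = £377.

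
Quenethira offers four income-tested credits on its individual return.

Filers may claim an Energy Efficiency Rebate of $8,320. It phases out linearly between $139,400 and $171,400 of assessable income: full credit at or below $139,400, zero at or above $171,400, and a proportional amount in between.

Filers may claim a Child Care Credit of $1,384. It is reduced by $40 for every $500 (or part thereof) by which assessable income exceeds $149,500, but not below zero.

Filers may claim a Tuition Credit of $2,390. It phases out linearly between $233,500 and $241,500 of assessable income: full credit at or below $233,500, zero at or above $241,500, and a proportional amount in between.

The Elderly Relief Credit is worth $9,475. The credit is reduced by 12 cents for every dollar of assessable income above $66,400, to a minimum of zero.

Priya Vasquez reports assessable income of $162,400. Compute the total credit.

$5,074

Energy Efficiency Rebate: $162,400 is $23,000 into a $32,000 phase-out range, leaving 9,000/32,000 of the credit: $8,320 × 9,000/32,000 = $2,340.
Child Care Credit: income exceeds $149,500 by $12,900, which is 26 full-or-partial $500 increments; reduction = 26 × $40 = $1,040, leaving $344.
Tuition Credit: $162,400 is at or below the $233,500 threshold, so the full $2,390 applies.
Elderly Relief Credit: 12% of the $96,000 excess over $66,400 is $11,520 ≥ base, so the credit is $0.
Total: $2,340 + $344 + $2,390 + $0 = $5,074.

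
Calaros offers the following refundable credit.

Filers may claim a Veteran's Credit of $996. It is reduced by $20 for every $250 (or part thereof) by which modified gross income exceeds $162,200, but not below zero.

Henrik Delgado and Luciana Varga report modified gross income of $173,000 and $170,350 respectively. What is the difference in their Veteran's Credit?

$220

Henrik ($173,000): Veteran's Credit: income exceeds $162,200 by $10,800, which is 44 full-or-partial $250 increments; reduction = 44 × $20 = $880, leaving $116.
Luciana ($170,350): Veteran's Credit: income exceeds $162,200 by $8,150, which is 33 full-or-partial $250 increments; reduction = 33 × $20 = $660, leaving $336.
Difference: |$116 − $336| = $220.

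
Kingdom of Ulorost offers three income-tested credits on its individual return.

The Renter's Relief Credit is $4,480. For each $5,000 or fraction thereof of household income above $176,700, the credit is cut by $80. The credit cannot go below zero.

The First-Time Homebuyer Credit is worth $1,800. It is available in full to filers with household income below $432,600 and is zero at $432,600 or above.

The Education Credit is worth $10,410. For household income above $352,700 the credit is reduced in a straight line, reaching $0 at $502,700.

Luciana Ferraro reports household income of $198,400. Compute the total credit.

Renter's Relief Credit: income exceeds $176,700 by $21,700, which is 5 full-or-partial $5,000 increments; reduction = 5 × $80 = $400, leaving $4,080.
First-Time Homebuyer Credit: $198,400 is below the $432,600 cutoff, so the full $1,800 applies.
Education Credit: $198,400 is at or below the $352,700 threshold, so the full $10,410 applies.
Total: $4,080 + $1,800 + $10,410 = $16,290.

$16,290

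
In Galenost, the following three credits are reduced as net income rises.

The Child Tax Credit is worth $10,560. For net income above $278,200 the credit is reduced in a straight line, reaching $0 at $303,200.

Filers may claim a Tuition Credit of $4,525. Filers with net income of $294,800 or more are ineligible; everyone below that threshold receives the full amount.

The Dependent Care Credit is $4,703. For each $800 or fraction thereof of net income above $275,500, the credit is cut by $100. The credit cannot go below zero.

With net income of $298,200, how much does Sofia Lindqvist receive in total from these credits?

$3,915

Child Tax Credit: $298,200 is $20,000 into a $25,000 phase-out range, leaving 5,000/25,000 of the credit: $10,560 × 5,000/25,000 = $2,112.
Tuition Credit: $298,200 meets or exceeds the $294,800 cutoff, so the credit is $0.
Dependent Care Credit: income exceeds $275,500 by $22,700, which is 29 full-or-partial $800 increments; reduction = 29 × $100 = $2,900, leaving $1,803.
Total: $2,112 + $0 + $1,803 = $3,915.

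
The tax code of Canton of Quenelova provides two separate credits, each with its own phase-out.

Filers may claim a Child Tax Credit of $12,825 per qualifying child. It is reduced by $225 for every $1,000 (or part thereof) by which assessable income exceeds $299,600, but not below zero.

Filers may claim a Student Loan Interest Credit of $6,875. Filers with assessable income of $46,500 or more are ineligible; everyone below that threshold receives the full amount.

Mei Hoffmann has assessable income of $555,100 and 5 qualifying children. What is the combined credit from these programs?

$6,525

Child Tax Credit: base = 5 × $12,825 = $64,125. income exceeds $299,600 by $255,500, which is 256 full-or-partial $1,000 increments; reduction = 256 × $225 = $57,600, leaving $6,525.
Student Loan Interest Credit: $555,100 meets or exceeds the $46,500 cutoff, so the credit is $0.
Total: $6,525 + $0 = $6,525.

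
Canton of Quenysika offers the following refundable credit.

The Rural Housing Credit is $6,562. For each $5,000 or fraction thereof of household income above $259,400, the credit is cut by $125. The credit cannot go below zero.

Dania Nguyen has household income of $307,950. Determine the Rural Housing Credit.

$5,312

Rural Housing Credit: income exceeds $259,400 by $48,550, which is 10 full-or-partial $5,000 increments; reduction = 10 × $125 = $1,250, leaving $5,312.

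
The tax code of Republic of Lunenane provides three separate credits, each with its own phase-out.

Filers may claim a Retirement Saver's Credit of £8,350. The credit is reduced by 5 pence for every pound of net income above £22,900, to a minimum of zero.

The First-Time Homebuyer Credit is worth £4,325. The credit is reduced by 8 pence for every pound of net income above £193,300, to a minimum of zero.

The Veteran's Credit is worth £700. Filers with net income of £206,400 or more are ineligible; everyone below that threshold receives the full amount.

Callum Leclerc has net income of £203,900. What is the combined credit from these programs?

£4,177

Retirement Saver's Credit: 5% of the £181,000 excess over £22,900 is £9,050 ≥ base, so the credit is £0.
First-Time Homebuyer Credit: 8% of the £10,600 excess over £193,300 is £848; credit = £4,325 − £848 = £3,477.
Veteran's Credit: £203,900 is below the £206,400 cutoff, so the full £700 applies.
Total: £0 + £3,477 + £700 = £4,177.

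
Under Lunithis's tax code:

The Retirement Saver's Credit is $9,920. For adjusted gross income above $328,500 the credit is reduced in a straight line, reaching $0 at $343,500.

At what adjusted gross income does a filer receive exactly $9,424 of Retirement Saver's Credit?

$9,424 is 9,424/9,920 of the full $9,920, so 496/9,920 of the $15,000 range has been used: income = $328,500 + $15,000 × 496/9,920 = $329,250.

$329,250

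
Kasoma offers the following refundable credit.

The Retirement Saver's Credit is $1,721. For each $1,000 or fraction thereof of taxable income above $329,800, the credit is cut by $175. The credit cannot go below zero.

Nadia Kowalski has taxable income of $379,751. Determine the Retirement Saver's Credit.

Retirement Saver's Credit: income exceeds $329,800 by $49,951 → 50 increments × $175 = $8,750 ≥ base, so the credit is $0.

$0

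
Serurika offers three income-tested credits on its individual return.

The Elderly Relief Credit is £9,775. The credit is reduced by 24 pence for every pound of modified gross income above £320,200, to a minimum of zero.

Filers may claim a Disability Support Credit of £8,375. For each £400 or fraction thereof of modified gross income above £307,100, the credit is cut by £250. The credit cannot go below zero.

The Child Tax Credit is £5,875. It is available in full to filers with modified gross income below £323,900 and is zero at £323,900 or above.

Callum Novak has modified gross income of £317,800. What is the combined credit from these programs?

£17,275

Elderly Relief Credit: £317,800 is at or below the £320,200 threshold, so the full £9,775 applies.
Disability Support Credit: income exceeds £307,100 by £10,700, which is 27 full-or-partial £400 increments; reduction = 27 × £250 = £6,750, leaving £1,625.
Child Tax Credit: £317,800 is below the £323,900 cutoff, so the full £5,875 applies.
Total: £9,775 + £1,625 + £5,875 = £17,275.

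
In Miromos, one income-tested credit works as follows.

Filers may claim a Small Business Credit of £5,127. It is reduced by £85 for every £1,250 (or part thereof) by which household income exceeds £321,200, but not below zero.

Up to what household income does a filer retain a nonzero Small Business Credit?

After 60 increments the reduction is 60 × £85 = £5,100, leaving £27; one more increment wipes it out. Increment 60 ends at excess 60 × £1,250 = £75,000, so the highest qualifying income is £321,200 + £75,000 = £396,200.

£396,200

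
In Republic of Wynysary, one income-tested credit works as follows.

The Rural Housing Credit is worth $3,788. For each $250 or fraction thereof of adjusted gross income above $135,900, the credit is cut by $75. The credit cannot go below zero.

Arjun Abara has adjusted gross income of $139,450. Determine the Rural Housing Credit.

Rural Housing Credit: income exceeds $135,900 by $3,550, which is 15 full-or-partial $250 increments; reduction = 15 × $75 = $1,125, leaving $2,663.

$2,663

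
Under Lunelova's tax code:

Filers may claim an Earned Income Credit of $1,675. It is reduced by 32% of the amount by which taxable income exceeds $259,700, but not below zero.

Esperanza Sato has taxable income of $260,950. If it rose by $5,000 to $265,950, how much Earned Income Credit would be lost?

At $260,950 — 32% of the $1,250 excess over $259,700 is $400; credit = $1,675 − $400 = $1,275.
At $265,950 — 32% of the $6,250 excess over $259,700 is $2,000 ≥ base, so the credit is $0.
Lost: $1,275 − $0 = $1,275.

$1,275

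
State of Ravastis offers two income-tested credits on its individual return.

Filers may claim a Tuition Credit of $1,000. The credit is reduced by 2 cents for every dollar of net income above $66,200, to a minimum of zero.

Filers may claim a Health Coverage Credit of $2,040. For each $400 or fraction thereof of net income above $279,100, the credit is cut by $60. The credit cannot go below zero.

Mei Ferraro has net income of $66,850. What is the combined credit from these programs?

$3,027

Tuition Credit: 2% of the $650 excess over $66,200 is $13; credit = $1,000 − $13 = $987.
Health Coverage Credit: $66,850 is at or below the $279,100 threshold, so the full $2,040 applies.
Total: $987 + $2,040 = $3,027.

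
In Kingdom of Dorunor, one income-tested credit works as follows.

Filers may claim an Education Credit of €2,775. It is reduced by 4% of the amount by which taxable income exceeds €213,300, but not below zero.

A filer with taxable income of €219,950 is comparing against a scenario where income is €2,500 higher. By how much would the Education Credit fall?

At €219,950 — 4% of the €6,650 excess over €213,300 is €266; credit = €2,775 − €266 = €2,509.
At €222,450 — 4% of the €9,150 excess over €213,300 is €366; credit = €2,775 − €366 = €2,409.
Lost: €2,509 − €2,409 = €100.

€100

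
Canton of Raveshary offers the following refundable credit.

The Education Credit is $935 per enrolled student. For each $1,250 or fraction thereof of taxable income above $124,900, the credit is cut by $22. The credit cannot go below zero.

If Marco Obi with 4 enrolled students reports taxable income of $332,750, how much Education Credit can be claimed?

$66

Education Credit: base = 4 × $935 = $3,740. income exceeds $124,900 by $207,850, which is 167 full-or-partial $1,250 increments; reduction = 167 × $22 = $3,674, leaving $66.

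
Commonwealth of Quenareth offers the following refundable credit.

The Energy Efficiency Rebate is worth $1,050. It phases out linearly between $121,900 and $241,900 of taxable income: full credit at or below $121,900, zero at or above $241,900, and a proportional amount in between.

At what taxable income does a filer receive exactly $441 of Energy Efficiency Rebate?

$191,500

$441 is 441/1,050 of the full $1,050, so 609/1,050 of the $120,000 range has been used: income = $121,900 + $120,000 × 609/1,050 = $191,500.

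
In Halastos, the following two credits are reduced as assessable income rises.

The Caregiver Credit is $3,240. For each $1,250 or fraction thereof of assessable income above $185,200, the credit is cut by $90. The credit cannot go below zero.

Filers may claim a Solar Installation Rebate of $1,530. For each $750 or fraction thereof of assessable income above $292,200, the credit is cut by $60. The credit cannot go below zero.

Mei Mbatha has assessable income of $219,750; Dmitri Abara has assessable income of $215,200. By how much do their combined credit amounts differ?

Mei ($219,750): Caregiver Credit: income exceeds $185,200 by $34,550, which is 28 full-or-partial $1,250 increments; reduction = 28 × $90 = $2,520, leaving $720. Solar Installation Rebate: $219,750 is at or below the $292,200 threshold, so the full $1,530 applies. total $720 + $1,530 = $2,250
Dmitri ($215,200): Caregiver Credit: income exceeds $185,200 by $30,000, which is 24 full-or-partial $1,250 increments; reduction = 24 × $90 = $2,160, leaving $1,080. Solar Installation Rebate: $215,200 is at or below the $292,200 threshold, so the full $1,530 applies. total $1,080 + $1,530 = $2,610
Difference: |$2,250 − $2,610| = $360.

$360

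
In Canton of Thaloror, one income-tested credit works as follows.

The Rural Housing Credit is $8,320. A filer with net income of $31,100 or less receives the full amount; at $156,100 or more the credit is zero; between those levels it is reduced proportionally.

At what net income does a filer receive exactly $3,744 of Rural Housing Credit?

$99,850

$3,744 is 3,744/8,320 of the full $8,320, so 4,576/8,320 of the $125,000 range has been used: income = $31,100 + $125,000 × 4,576/8,320 = $99,850.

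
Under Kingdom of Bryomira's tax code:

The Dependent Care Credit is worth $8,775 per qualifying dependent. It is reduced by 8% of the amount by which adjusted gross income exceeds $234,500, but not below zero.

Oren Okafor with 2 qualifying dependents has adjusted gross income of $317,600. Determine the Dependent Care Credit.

Dependent Care Credit: base = 2 × $8,775 = $17,550. 8% of the $83,100 excess over $234,500 is $6,648; credit = $17,550 − $6,648 = $10,902.

$10,902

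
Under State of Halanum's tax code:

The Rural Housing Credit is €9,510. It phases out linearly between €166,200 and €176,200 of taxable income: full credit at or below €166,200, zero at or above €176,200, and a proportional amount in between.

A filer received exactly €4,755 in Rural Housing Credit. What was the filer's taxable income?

€171,200

€4,755 is 4,755/9,510 of the full €9,510, so 4,755/9,510 of the €10,000 range has been used: income = €166,200 + €10,000 × 4,755/9,510 = €171,200.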